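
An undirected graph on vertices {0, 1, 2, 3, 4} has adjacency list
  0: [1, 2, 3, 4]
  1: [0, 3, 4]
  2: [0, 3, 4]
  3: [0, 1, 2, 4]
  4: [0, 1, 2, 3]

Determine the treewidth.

A width-3 tree decomposition is:
Bags: B1 = {0, 2, 3, 4}  B2 = {0, 1, 3, 4}
Tree: B1–B2
Each bag holds 4 vertices, so the decomposition has width 3, which upper-bounds the treewidth. Conversely, {0, 1, 3, 4} is a clique of size 4, and the vertices of any clique must share a bag in every tree decomposition; so some bag has ≥ 4 vertices and tw(G) ≥ 3. The upper and lower bounds meet at 3, so that is the treewidth.

3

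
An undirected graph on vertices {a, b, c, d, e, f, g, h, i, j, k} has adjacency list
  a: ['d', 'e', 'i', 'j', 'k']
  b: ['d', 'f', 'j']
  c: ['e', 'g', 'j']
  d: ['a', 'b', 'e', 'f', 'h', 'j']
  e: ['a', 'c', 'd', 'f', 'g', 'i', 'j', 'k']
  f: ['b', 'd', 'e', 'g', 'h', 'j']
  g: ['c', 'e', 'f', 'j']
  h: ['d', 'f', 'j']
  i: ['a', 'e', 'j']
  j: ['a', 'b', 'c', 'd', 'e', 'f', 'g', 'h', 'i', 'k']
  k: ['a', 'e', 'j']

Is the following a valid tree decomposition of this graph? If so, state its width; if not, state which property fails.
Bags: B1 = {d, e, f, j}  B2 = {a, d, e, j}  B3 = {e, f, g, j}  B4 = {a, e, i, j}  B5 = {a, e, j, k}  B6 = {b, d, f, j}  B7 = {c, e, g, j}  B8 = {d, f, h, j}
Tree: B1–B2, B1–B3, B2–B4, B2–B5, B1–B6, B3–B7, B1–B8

Vertex coverage: the bags together contain {a, b, c, d, e, f, g, h, i, j, k}, the full vertex set. Edge coverage: each edge of G has both endpoints in at least one bag. Running intersection: for every vertex, the bags containing it form a connected subtree. All three properties hold, so this is a valid tree decomposition of width max|bag| − 1 = 3, and hence tw(G) ≤ 3.

Yes; width 3.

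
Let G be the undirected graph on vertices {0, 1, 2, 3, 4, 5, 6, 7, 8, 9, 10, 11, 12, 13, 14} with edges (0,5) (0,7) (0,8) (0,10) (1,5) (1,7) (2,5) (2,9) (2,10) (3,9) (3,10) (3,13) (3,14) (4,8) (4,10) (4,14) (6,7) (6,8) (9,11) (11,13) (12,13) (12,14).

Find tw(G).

3

A width-3 tree decomposition is:
Bags: B1 = {1, 5, 6, 7}  B2 = {0, 5, 6, 7}  B3 = {0, 5, 6, 8}  B4 = {0, 2, 5, 8}  B5 = {0, 2, 8, 10}  B6 = {2, 4, 8, 10}  B7 = {2, 4, 9, 10}  B8 = {3, 4, 9, 10}  B9 = {3, 4, 9, 14}  B10 = {3, 9, 11, 14}  B11 = {3, 11, 13, 14}  B12 = {11, 12, 13, 14}
Tree: B1–B2, B2–B3, B3–B4, B4–B5, B5–B6, B6–B7, B7–B8, B8–B9, B9–B10, B10–B11, B11–B12
Every bag has size at most 4, so the width is 4 − 1 = 3 and tw(G) ≤ 3. For the lower bound: the 4 vertex sets {1,6,7}, {5}, {0}, {2,4,8,10} are disjoint, each induces a connected subgraph, and every pair is joined by at least one edge of G. Contracting each set to a single vertex therefore yields K_{4} as a minor, and since treewidth is minor-monotone, tw(G) ≥ tw(K_{4}) = 3. Combining the bounds, tw(G) = 3.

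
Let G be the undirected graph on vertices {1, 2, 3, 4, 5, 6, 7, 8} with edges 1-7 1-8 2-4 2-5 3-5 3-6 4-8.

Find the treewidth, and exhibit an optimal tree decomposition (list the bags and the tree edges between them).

Treewidth 1.
One optimal decomposition is:
Bags: B1 = {3, 6}  B2 = {3, 5}  B3 = {2, 5}  B4 = {2, 4}  B5 = {4, 8}  B6 = {1, 8}  B7 = {1, 7}
Tree: B1–B2, B2–B3, B3–B4, B4–B5, B5–B6, B6–B7

The largest bag has 2 vertices, giving width 1; this decomposition certifies tw(G) ≤ 1. Any graph with an edge has treewidth ≥ 1, and G has the edge 6–3. Therefore the treewidth is 1.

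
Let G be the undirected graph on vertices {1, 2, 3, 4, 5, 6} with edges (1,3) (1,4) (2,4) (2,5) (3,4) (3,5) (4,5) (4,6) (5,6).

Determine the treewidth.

A width-2 tree decomposition is:
Bags: B1 = {2, 4, 5}  B2 = {4, 5, 6}  B3 = {3, 4, 5}  B4 = {1, 3, 4}
Tree: B1–B2, B1–B3, B3–B4
Every bag has size at most 3, so the width is 3 − 1 = 2 and tw(G) ≤ 2. For the lower bound, the 3 vertices {1, 3, 4} are pairwise adjacent, and any tree decomposition puts a clique entirely inside one bag — forcing width ≥ 2. Therefore the treewidth is 2.

2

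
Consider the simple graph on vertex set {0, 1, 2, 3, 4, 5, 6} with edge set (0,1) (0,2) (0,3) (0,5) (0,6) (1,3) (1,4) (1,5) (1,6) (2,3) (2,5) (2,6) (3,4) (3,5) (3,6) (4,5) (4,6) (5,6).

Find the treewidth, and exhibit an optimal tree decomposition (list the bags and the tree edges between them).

Treewidth 4.
One optimal decomposition is:
Bags: B1 = {0, 1, 3, 5, 6}  B2 = {1, 3, 4, 5, 6}  B3 = {0, 2, 3, 5, 6}
Tree: B1–B2, B1–B3

The largest bag has 5 vertices, giving width 4; this decomposition certifies tw(G) ≤ 4. On the other hand G contains the 5-clique {0, 1, 3, 5, 6}. A clique must lie in a single bag of any decomposition, so no decomposition can have width below 4. Combining the bounds, tw(G) = 4.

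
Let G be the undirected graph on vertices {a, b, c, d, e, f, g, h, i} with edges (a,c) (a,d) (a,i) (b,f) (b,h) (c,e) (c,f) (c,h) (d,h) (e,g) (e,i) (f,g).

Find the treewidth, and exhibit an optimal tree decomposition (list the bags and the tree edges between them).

Each bag holds 4 vertices, so the decomposition has width 3, which upper-bounds the treewidth. For the lower bound: the 4 vertex sets {a,d,i}, {h}, {c}, {b,e,f,g} are disjoint, each induces a connected subgraph, and every pair is joined by at least one edge of G. Contracting each set to a single vertex therefore yields K_{4} as a minor, and since treewidth is minor-monotone, tw(G) ≥ tw(K_{4}) = 3. Combining the bounds, tw(G) = 3.

Treewidth 3.
Bags: B1 = {a, d, h, i}  B2 = {a, c, h, i}  B3 = {c, e, h, i}  B4 = {b, c, e, h}  B5 = {b, c, e, f}  B6 = {b, e, f, g}
Tree: B1–B2, B2–B3, B3–B4, B4–B5, B5–B6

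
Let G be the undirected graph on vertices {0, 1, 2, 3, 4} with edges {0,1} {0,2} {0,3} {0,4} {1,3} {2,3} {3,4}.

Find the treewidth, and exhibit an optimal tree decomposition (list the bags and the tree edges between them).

The largest bag has 3 vertices, giving width 2; this decomposition certifies tw(G) ≤ 2. Conversely, {0, 1, 3} is a clique of size 3, and the vertices of any clique must share a bag in every tree decomposition; so some bag has ≥ 3 vertices and tw(G) ≥ 2. Therefore the treewidth is 2.

Treewidth 2.
Bags: B1 = {0, 3, 4}  B2 = {0, 1, 3}  B3 = {0, 2, 3}
Tree: B1–B2, B2–B3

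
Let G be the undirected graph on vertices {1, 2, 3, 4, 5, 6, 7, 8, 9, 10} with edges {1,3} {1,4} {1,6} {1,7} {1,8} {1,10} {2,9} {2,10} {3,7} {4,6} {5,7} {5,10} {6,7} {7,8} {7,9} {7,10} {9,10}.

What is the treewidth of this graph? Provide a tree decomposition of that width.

Treewidth 2.
Bags: B1 = {7, 9, 10}  B2 = {2, 9, 10}  B3 = {1, 7, 10}  B4 = {5, 7, 10}  B5 = {1, 3, 7}  B6 = {1, 6, 7}  B7 = {1, 7, 8}  B8 = {1, 4, 6}
Tree: B1–B2, B1–B3, B3–B4, B3–B5, B3–B6, B6–B7, B6–B8

Every bag has size at most 3, so the width is 3 − 1 = 2 and tw(G) ≤ 2. On the other hand G contains the 3-clique {2, 9, 10}. A clique must lie in a single bag of any decomposition, so no decomposition can have width below 2. Therefore the treewidth is 2.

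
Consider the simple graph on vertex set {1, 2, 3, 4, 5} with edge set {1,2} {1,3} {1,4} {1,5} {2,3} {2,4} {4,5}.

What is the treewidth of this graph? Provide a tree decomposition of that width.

Each bag holds 3 vertices, so the decomposition has width 2, which upper-bounds the treewidth. Conversely, {1, 2, 3} is a clique of size 3, and the vertices of any clique must share a bag in every tree decomposition; so some bag has ≥ 3 vertices and tw(G) ≥ 2. The upper and lower bounds meet at 2, so that is the treewidth.

Treewidth 2.
One such decomposition:
Bags: B1 = {1, 2, 3}  B2 = {1, 2, 4}  B3 = {1, 4, 5}
Tree: B1–B2, B2–B3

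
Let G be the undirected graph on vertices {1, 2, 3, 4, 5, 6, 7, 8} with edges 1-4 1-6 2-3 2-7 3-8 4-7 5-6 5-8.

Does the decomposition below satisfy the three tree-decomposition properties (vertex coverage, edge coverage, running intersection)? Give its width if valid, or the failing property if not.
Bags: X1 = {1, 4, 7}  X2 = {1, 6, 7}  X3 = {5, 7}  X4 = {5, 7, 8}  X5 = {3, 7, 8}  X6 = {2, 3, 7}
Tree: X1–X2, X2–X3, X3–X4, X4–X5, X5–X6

No — edge (6,5) lies in no bag.

A tree decomposition must satisfy three properties: every vertex lies in some bag; for every edge, both endpoints lie together in some bag; and for every vertex, the bags containing it form a connected subtree. Here edge (6,5) lies in no bag, so the decomposition is invalid.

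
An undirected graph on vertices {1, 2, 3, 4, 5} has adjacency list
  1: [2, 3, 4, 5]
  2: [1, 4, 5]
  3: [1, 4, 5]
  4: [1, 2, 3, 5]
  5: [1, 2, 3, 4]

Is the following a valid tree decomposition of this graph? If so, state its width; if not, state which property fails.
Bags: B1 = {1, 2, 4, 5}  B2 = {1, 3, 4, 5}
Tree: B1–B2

Vertex coverage: the bags together contain {1, 2, 3, 4, 5}, the full vertex set. Edge coverage: each edge of G has both endpoints in at least one bag. Running intersection: for every vertex, the bags containing it form a connected subtree. All three properties hold, so this is a valid tree decomposition of width max|bag| − 1 = 3, and hence tw(G) ≤ 3.

Yes; width 3.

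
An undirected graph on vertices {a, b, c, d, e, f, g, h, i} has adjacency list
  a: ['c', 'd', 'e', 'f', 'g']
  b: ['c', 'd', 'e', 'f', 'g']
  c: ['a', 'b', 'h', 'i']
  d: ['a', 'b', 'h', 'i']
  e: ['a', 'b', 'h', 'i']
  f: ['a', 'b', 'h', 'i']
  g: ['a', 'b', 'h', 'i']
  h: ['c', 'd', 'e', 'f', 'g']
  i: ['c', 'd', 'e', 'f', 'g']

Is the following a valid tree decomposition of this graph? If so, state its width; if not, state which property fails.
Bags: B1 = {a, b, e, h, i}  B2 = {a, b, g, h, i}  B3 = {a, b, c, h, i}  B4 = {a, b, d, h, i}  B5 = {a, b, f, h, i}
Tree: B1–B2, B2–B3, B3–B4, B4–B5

Yes; width 4.

Vertex coverage: the bags together contain {a, b, c, d, e, f, g, h, i}, the full vertex set. Edge coverage: each edge of G has both endpoints in at least one bag. Running intersection: for every vertex, the bags containing it form a connected subtree. All three properties hold, so this is a valid tree decomposition of width max|bag| − 1 = 4, and hence tw(G) ≤ 4.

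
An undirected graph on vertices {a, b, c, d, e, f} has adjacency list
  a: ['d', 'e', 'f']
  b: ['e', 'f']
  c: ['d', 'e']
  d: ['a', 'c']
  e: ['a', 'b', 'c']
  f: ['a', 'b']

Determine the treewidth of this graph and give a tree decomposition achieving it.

Treewidth 2.
One such decomposition:
Bags: B1 = {a, b, f}  B2 = {a, b, e}  B3 = {a, d, e}  B4 = {c, d, e}
Tree: B1–B2, B2–B3, B3–B4

The largest bag has 3 vertices, giving width 2; this decomposition certifies tw(G) ≤ 2. Since f–b–e–a–f is a cycle in G, G is not acyclic. Forests are exactly the graphs of treewidth ≤ 1, so tw(G) ≥ 2. Combining the bounds, tw(G) = 2.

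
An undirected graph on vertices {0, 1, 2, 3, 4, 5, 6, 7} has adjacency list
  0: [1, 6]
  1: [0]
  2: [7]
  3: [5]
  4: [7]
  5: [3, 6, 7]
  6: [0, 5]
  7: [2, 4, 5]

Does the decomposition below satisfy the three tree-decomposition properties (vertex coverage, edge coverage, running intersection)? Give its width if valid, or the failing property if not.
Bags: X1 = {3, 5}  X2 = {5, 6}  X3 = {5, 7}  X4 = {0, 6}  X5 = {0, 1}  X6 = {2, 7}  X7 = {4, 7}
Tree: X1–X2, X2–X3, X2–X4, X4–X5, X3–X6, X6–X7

Yes; width 1.

Checking the three conditions: (i) the bags cover all of {0, 1, 2, 3, 4, 5, 6, 7}; (ii) for each edge, some bag contains both endpoints; (iii) the bags containing any fixed vertex form a subtree. All hold, so the decomposition is valid with width 2 − 1 = 1.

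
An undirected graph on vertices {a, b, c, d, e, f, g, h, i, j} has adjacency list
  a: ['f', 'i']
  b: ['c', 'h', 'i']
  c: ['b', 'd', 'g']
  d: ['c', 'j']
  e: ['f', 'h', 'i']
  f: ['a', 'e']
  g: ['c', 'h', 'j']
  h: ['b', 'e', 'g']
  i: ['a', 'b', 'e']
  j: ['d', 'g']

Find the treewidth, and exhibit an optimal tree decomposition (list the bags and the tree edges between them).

Treewidth 2.
One such decomposition:
Bags: B1 = {d, g, j}  B2 = {c, d, g}  B3 = {c, g, h}  B4 = {b, c, h}  B5 = {b, e, h}  B6 = {b, e, i}  B7 = {e, f, i}  B8 = {a, f, i}
Tree: B1–B2, B2–B3, B3–B4, B4–B5, B5–B6, B6–B7, B7–B8

Every bag has size at most 3, so the width is 3 − 1 = 2 and tw(G) ≤ 2. Since j–d–c–g–j is a cycle in G, G is not acyclic. Forests are exactly the graphs of treewidth ≤ 1, so tw(G) ≥ 2. Therefore the treewidth is 2.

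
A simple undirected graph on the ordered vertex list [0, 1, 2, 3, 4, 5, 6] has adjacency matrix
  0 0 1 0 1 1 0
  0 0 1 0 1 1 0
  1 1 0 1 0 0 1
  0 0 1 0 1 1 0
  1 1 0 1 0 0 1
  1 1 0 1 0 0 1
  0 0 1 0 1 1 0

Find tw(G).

3

A width-3 tree decomposition is:
Bags: B1 = {0, 2, 4, 5}  B2 = {2, 4, 5, 6}  B3 = {1, 2, 4, 5}  B4 = {2, 3, 4, 5}
Tree: B1–B2, B2–B3, B3–B4
The largest bag has 4 vertices, giving width 3; this decomposition certifies tw(G) ≤ 3. For the lower bound: the 4 vertex sets {0,2}, {5,6}, {4}, {1} are disjoint, each induces a connected subgraph, and every pair is joined by at least one edge of G. Contracting each set to a single vertex therefore yields K_{4} as a minor, and since treewidth is minor-monotone, tw(G) ≥ tw(K_{4}) = 3. Combining the bounds, tw(G) = 3.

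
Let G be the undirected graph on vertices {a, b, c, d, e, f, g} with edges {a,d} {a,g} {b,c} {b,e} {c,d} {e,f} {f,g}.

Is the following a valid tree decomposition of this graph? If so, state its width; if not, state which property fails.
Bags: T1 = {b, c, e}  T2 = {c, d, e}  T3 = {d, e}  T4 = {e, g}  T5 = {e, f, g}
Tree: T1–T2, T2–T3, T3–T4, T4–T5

No — vertex a appears in no bag.

A tree decomposition must satisfy three properties: every vertex lies in some bag; for every edge, both endpoints lie together in some bag; and for every vertex, the bags containing it form a connected subtree. Here vertex a appears in no bag, so the decomposition is invalid.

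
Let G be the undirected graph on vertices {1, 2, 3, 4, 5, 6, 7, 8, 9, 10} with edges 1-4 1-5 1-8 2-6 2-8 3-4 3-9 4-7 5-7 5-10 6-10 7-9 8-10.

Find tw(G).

A width-2 tree decomposition is:
Bags: B1 = {2, 6, 8}  B2 = {6, 8, 10}  B3 = {1, 8, 10}  B4 = {1, 5, 10}  B5 = {1, 4, 5}  B6 = {4, 5, 7}  B7 = {3, 4, 7}  B8 = {3, 7, 9}
Tree: B1–B2, B2–B3, B3–B4, B4–B5, B5–B6, B6–B7, B7–B8
Each bag holds 3 vertices, so the decomposition has width 2, which upper-bounds the treewidth. For the lower bound, G contains the cycle 2–6–10–8–2, so G is not a forest; only forests have treewidth ≤ 1, hence tw(G) ≥ 2. Combining the bounds, tw(G) = 2.

2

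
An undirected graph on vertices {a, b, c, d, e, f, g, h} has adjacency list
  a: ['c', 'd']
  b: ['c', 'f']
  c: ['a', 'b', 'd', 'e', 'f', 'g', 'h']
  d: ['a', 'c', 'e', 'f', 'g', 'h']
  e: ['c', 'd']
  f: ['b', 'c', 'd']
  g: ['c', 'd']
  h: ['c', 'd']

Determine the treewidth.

2

A width-2 tree decomposition is:
Bags: B1 = {a, c, d}  B2 = {c, d, g}  B3 = {c, d, h}  B4 = {c, d, f}  B5 = {b, c, f}  B6 = {c, d, e}
Tree: B1–B2, B2–B3, B1–B4, B4–B5, B1–B6
Each bag holds 3 vertices, so the decomposition has width 2, which upper-bounds the treewidth. On the other hand G contains the 3-clique {c, d, f}. A clique must lie in a single bag of any decomposition, so no decomposition can have width below 2. Therefore the treewidth is 2.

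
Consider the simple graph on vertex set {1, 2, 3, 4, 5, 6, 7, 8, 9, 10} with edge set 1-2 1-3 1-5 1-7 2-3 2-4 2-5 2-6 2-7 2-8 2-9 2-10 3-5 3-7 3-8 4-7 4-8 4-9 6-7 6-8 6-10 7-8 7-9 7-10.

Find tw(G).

A width-3 tree decomposition is:
Bags: B1 = {2, 4, 7, 8}  B2 = {2, 6, 7, 8}  B3 = {2, 4, 7, 9}  B4 = {2, 3, 7, 8}  B5 = {1, 2, 3, 7}  B6 = {1, 2, 3, 5}  B7 = {2, 6, 7, 10}
Tree: B1–B2, B1–B3, B1–B4, B4–B5, B5–B6, B2–B7
Every bag has size at most 4, so the width is 4 − 1 = 3 and tw(G) ≤ 3. Conversely, {1, 2, 3, 5} is a clique of size 4, and the vertices of any clique must share a bag in every tree decomposition; so some bag has ≥ 4 vertices and tw(G) ≥ 3. Hence tw(G) = 3 exactly.

3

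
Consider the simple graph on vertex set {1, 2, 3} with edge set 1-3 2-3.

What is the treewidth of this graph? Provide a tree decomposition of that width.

Treewidth 1.
One optimal decomposition is:
Bags: B1 = {2, 3}  B2 = {1, 3}
Tree: B1–B2

Each bag holds 2 vertices, so the decomposition has width 1, which upper-bounds the treewidth. Any graph with an edge has treewidth ≥ 1, and G has the edge 3–2. The upper and lower bounds meet at 1, so that is the treewidth.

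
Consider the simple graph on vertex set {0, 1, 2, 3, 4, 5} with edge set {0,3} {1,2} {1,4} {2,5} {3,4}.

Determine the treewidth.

1

A width-1 tree decomposition is:
Bags: B1 = {0, 3}  B2 = {3, 4}  B3 = {1, 4}  B4 = {1, 2}  B5 = {2, 5}
Tree: B1–B2, B2–B3, B3–B4, B4–B5
Each bag holds 2 vertices, so the decomposition has width 1, which upper-bounds the treewidth. Any graph with an edge has treewidth ≥ 1, and G has the edge 0–3. Therefore the treewidth is 1.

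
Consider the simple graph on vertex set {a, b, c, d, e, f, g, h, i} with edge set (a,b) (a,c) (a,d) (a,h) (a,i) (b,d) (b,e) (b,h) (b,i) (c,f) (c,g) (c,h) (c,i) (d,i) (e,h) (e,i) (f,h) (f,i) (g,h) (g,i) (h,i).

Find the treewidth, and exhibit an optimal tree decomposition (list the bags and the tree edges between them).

Each bag holds 4 vertices, so the decomposition has width 3, which upper-bounds the treewidth. On the other hand G contains the 4-clique {a, b, d, i}. A clique must lie in a single bag of any decomposition, so no decomposition can have width below 3. Therefore the treewidth is 3.

Treewidth 3.
Bags: B1 = {a, b, h, i}  B2 = {a, c, h, i}  B3 = {a, b, d, i}  B4 = {c, g, h, i}  B5 = {c, f, h, i}  B6 = {b, e, h, i}
Tree: B1–B2, B1–B3, B2–B4, B4–B5, B1–B6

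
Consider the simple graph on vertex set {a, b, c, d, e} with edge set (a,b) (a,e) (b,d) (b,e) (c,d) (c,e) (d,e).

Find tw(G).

A width-2 tree decomposition is:
Bags: B1 = {c, d, e}  B2 = {b, d, e}  B3 = {a, b, e}
Tree: B1–B2, B2–B3
Every bag has size at most 3, so the width is 3 − 1 = 2 and tw(G) ≤ 2. On the other hand G contains the 3-clique {c, d, e}. A clique must lie in a single bag of any decomposition, so no decomposition can have width below 2. Therefore the treewidth is 2.

2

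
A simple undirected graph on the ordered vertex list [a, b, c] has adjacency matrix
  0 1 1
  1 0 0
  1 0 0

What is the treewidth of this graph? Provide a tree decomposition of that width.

The largest bag has 2 vertices, giving width 1; this decomposition certifies tw(G) ≤ 1. Since G has at least one edge (e.g. c–a), it is not an edgeless graph, so tw(G) ≥ 1. The upper and lower bounds meet at 1, so that is the treewidth.

Treewidth 1.
One optimal decomposition is:
Bags: B1 = {a, c}  B2 = {a, b}
Tree: B1–B2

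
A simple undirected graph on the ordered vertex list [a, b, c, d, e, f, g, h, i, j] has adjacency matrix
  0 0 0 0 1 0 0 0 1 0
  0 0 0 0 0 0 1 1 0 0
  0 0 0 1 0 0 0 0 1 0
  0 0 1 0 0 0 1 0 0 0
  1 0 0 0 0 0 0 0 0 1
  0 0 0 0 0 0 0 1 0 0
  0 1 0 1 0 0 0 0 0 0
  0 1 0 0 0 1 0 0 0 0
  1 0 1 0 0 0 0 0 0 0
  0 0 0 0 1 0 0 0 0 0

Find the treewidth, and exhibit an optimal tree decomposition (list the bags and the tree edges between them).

The largest bag has 2 vertices, giving width 1; this decomposition certifies tw(G) ≤ 1. Since G has at least one edge (e.g. f–h), it is not an edgeless graph, so tw(G) ≥ 1. Hence tw(G) = 1 exactly.

Treewidth 1.
One optimal decomposition is:
Bags: B1 = {f, h}  B2 = {b, h}  B3 = {b, g}  B4 = {d, g}  B5 = {c, d}  B6 = {c, i}  B7 = {a, i}  B8 = {a, e}  B9 = {e, j}
Tree: B1–B2, B2–B3, B3–B4, B4–B5, B5–B6, B6–B7, B7–B8, B8–B9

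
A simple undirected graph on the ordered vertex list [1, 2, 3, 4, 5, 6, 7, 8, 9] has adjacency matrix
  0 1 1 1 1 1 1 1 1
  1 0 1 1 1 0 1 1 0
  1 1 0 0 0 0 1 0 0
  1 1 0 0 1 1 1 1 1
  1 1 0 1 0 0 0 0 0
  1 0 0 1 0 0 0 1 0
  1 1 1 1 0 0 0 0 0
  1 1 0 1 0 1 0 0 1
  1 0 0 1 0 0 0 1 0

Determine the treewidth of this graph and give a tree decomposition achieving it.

Treewidth 3.
One such decomposition:
Bags: B1 = {1, 4, 8, 9}  B2 = {1, 2, 4, 8}  B3 = {1, 2, 4, 5}  B4 = {1, 2, 4, 7}  B5 = {1, 2, 3, 7}  B6 = {1, 4, 6, 8}
Tree: B1–B2, B2–B3, B2–B4, B4–B5, B1–B6

Every bag has size at most 4, so the width is 4 − 1 = 3 and tw(G) ≤ 3. On the other hand G contains the 4-clique {1, 2, 3, 7}. A clique must lie in a single bag of any decomposition, so no decomposition can have width below 3. The upper and lower bounds meet at 3, so that is the treewidth.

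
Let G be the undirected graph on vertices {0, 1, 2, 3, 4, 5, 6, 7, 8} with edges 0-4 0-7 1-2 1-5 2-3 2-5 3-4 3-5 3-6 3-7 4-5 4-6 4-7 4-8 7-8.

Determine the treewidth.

A width-2 tree decomposition is:
Bags: B1 = {4, 7, 8}  B2 = {3, 4, 7}  B3 = {3, 4, 5}  B4 = {0, 4, 7}  B5 = {2, 3, 5}  B6 = {3, 4, 6}  B7 = {1, 2, 5}
Tree: B1–B2, B2–B3, B1–B4, B3–B5, B3–B6, B5–B7
The largest bag has 3 vertices, giving width 2; this decomposition certifies tw(G) ≤ 2. On the other hand G contains the 3-clique {1, 2, 5}. A clique must lie in a single bag of any decomposition, so no decomposition can have width below 2. Hence tw(G) = 2 exactly.

2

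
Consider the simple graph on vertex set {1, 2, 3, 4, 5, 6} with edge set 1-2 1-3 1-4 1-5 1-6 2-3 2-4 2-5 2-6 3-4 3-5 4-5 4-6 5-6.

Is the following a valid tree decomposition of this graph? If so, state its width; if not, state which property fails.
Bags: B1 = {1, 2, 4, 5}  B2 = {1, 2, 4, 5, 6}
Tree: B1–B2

No — vertex 3 appears in no bag.

A tree decomposition must satisfy three properties: every vertex lies in some bag; for every edge, both endpoints lie together in some bag; and for every vertex, the bags containing it form a connected subtree. Here vertex 3 appears in no bag, so the decomposition is invalid.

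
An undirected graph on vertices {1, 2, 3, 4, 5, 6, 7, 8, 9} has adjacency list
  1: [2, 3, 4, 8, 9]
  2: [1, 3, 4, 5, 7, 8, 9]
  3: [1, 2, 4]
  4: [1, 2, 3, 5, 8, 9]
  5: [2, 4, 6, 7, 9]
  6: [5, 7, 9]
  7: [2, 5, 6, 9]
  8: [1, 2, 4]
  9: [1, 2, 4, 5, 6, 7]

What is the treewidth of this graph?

3

A width-3 tree decomposition is:
Bags: B1 = {1, 2, 4, 9}  B2 = {1, 2, 4, 8}  B3 = {2, 4, 5, 9}  B4 = {2, 5, 7, 9}  B5 = {5, 6, 7, 9}  B6 = {1, 2, 3, 4}
Tree: B1–B2, B1–B3, B3–B4, B4–B5, B2–B6
The largest bag has 4 vertices, giving width 3; this decomposition certifies tw(G) ≤ 3. On the other hand G contains the 4-clique {1, 2, 4, 8}. A clique must lie in a single bag of any decomposition, so no decomposition can have width below 3. The upper and lower bounds meet at 3, so that is the treewidth.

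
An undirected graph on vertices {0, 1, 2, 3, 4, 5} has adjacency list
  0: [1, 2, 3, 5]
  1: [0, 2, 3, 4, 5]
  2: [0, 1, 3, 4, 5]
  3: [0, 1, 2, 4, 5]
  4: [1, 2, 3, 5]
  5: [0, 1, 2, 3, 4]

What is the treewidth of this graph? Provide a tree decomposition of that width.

Each bag holds 5 vertices, so the decomposition has width 4, which upper-bounds the treewidth. Conversely, {0, 1, 2, 3, 5} is a clique of size 5, and the vertices of any clique must share a bag in every tree decomposition; so some bag has ≥ 5 vertices and tw(G) ≥ 4. Therefore the treewidth is 4.

Treewidth 4.
One optimal decomposition is:
Bags: B1 = {0, 1, 2, 3, 5}  B2 = {1, 2, 3, 4, 5}
Tree: B1–B2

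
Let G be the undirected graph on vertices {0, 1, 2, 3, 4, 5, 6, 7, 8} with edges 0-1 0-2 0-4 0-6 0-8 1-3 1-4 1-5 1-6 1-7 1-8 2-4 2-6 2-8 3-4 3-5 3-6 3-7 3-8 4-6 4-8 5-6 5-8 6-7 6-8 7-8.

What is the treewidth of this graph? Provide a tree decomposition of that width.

Treewidth 4.
One such decomposition:
Bags: B1 = {1, 3, 6, 7, 8}  B2 = {1, 3, 5, 6, 8}  B3 = {1, 3, 4, 6, 8}  B4 = {0, 1, 4, 6, 8}  B5 = {0, 2, 4, 6, 8}
Tree: B1–B2, B1–B3, B3–B4, B4–B5

Each bag holds 5 vertices, so the decomposition has width 4, which upper-bounds the treewidth. Conversely, {0, 1, 4, 6, 8} is a clique of size 5, and the vertices of any clique must share a bag in every tree decomposition; so some bag has ≥ 5 vertices and tw(G) ≥ 4. Therefore the treewidth is 4.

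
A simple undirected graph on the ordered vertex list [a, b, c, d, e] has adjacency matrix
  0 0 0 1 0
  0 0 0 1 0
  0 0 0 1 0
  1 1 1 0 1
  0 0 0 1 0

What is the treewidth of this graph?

A width-1 tree decomposition is:
Bags: B1 = {a, d}  B2 = {c, d}  B3 = {d, e}  B4 = {b, d}
Tree: B1–B2, B1–B3, B2–B4
Each bag holds 2 vertices, so the decomposition has width 1, which upper-bounds the treewidth. G has an edge, so its treewidth is at least 1. Hence tw(G) = 1 exactly.

1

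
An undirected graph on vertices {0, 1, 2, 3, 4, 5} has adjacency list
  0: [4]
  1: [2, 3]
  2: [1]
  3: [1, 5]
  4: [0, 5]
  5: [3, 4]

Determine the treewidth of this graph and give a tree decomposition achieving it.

Treewidth 1.
Bags: B1 = {1, 2}  B2 = {1, 3}  B3 = {3, 5}  B4 = {4, 5}  B5 = {0, 4}
Tree: B1–B2, B2–B3, B3–B4, B4–B5

Every bag has size at most 2, so the width is 2 − 1 = 1 and tw(G) ≤ 1. G has an edge, so its treewidth is at least 1. The upper and lower bounds meet at 1, so that is the treewidth.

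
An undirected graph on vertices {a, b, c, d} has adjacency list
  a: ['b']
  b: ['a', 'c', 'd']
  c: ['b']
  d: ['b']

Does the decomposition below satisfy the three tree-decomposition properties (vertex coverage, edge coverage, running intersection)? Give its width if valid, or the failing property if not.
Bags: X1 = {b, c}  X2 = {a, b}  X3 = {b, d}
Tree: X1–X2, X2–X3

Checking the three conditions: (i) the bags cover all of {a, b, c, d}; (ii) for each edge, some bag contains both endpoints; (iii) the bags containing any fixed vertex form a subtree. All hold, so the decomposition is valid with width 2 − 1 = 1.

Yes; width 1.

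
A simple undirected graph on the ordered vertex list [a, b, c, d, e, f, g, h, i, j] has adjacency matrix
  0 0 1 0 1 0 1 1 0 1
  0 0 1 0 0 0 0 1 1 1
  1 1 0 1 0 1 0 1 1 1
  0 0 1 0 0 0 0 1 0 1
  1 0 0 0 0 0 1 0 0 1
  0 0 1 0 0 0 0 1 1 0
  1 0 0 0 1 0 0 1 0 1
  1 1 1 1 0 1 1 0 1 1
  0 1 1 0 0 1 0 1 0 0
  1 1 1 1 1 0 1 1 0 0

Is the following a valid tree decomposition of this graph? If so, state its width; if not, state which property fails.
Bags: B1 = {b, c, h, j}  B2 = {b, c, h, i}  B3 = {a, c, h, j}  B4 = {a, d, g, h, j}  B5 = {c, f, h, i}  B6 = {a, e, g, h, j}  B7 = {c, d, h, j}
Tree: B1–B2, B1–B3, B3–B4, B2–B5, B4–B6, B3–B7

A tree decomposition must satisfy three properties: every vertex lies in some bag; for every edge, both endpoints lie together in some bag; and for every vertex, the bags containing it form a connected subtree. Here bags containing vertex d are not connected in the tree, so the decomposition is invalid.

No — bags containing vertex d are not connected in the tree.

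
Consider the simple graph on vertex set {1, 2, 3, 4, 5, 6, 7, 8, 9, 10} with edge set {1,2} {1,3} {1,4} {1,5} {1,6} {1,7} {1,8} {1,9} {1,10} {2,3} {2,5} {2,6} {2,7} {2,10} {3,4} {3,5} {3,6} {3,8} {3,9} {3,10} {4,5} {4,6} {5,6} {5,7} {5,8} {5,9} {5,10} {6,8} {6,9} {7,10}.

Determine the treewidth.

4

A width-4 tree decomposition is:
Bags: B1 = {1, 3, 5, 6, 8}  B2 = {1, 3, 5, 6, 9}  B3 = {1, 2, 3, 5, 6}  B4 = {1, 3, 4, 5, 6}  B5 = {1, 2, 3, 5, 10}  B6 = {1, 2, 5, 7, 10}
Tree: B1–B2, B2–B3, B3–B4, B3–B5, B5–B6
Every bag has size at most 5, so the width is 5 − 1 = 4 and tw(G) ≤ 4. Conversely, {1, 2, 3, 5, 10} is a clique of size 5, and the vertices of any clique must share a bag in every tree decomposition; so some bag has ≥ 5 vertices and tw(G) ≥ 4. Therefore the treewidth is 4.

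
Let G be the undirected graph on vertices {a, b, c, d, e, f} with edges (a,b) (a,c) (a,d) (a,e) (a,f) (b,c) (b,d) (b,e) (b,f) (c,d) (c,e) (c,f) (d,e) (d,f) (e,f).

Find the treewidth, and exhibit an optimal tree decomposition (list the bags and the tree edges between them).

A single bag containing all 6 vertices is trivially a valid decomposition of width 5. For the lower bound, the 6 vertices {a, b, c, d, e, f} are pairwise adjacent, and any tree decomposition puts a clique entirely inside one bag — forcing width ≥ 5. Therefore the treewidth is 5.

Treewidth 5.
One such decomposition:
Bags: B1 = {a, b, c, d, e, f}
Tree: (single bag)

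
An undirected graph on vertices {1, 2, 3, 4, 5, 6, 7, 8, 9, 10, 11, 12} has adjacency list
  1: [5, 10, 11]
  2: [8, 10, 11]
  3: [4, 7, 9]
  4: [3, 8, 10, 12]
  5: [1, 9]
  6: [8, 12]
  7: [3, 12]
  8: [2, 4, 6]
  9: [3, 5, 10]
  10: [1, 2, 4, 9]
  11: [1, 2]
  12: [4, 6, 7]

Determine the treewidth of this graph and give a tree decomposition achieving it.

Each bag holds 4 vertices, so the decomposition has width 3, which upper-bounds the treewidth. For the lower bound: the 4 vertex sets {1,5,11}, {9}, {10}, {2,3,4,8} are disjoint, each induces a connected subgraph, and every pair is joined by at least one edge of G. Contracting each set to a single vertex therefore yields K_{4} as a minor, and since treewidth is minor-monotone, tw(G) ≥ tw(K_{4}) = 3. Therefore the treewidth is 3.

Treewidth 3.
One such decomposition:
Bags: B1 = {1, 5, 9, 11}  B2 = {1, 9, 10, 11}  B3 = {2, 9, 10, 11}  B4 = {2, 3, 9, 10}  B5 = {2, 3, 4, 10}  B6 = {2, 3, 4, 8}  B7 = {3, 4, 7, 8}  B8 = {4, 7, 8, 12}  B9 = {6, 7, 8, 12}
Tree: B1–B2, B2–B3, B3–B4, B4–B5, B5–B6, B6–B7, B7–B8, B8–B9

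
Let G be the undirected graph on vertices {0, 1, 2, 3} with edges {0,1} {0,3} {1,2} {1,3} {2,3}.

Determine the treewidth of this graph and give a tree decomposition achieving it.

The largest bag has 3 vertices, giving width 2; this decomposition certifies tw(G) ≤ 2. For the lower bound, the 3 vertices {0, 1, 3} are pairwise adjacent, and any tree decomposition puts a clique entirely inside one bag — forcing width ≥ 2. The upper and lower bounds meet at 2, so that is the treewidth.

Treewidth 2.
One optimal decomposition is:
Bags: B1 = {0, 1, 3}  B2 = {1, 2, 3}
Tree: B1–B2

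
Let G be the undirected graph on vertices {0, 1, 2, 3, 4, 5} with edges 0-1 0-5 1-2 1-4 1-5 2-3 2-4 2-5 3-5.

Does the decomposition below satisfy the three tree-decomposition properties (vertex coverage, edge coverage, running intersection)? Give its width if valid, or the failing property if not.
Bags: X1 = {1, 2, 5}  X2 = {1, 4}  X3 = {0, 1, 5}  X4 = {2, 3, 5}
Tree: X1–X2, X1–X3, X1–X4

No — edge (2,4) lies in no bag.

A tree decomposition must satisfy three properties: every vertex lies in some bag; for every edge, both endpoints lie together in some bag; and for every vertex, the bags containing it form a connected subtree. Here edge (2,4) lies in no bag, so the decomposition is invalid.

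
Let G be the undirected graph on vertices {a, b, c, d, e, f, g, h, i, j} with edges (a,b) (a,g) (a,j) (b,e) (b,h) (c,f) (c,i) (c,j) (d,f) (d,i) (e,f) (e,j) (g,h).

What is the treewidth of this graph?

2

A width-2 tree decomposition is:
Bags: B1 = {d, f, i}  B2 = {c, f, i}  B3 = {c, e, f}  B4 = {c, e, j}  B5 = {b, e, j}  B6 = {a, b, j}  B7 = {a, b, h}  B8 = {a, g, h}
Tree: B1–B2, B2–B3, B3–B4, B4–B5, B5–B6, B6–B7, B7–B8
Each bag holds 3 vertices, so the decomposition has width 2, which upper-bounds the treewidth. For the lower bound, G contains the cycle d–i–c–f–d, so G is not a forest; only forests have treewidth ≤ 1, hence tw(G) ≥ 2. Therefore the treewidth is 2.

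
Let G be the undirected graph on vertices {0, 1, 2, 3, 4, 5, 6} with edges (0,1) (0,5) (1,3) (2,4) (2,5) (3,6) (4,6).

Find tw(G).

2

A width-2 tree decomposition is:
Bags: B1 = {2, 4, 5}  B2 = {0, 4, 5}  B3 = {0, 1, 4}  B4 = {1, 3, 4}  B5 = {3, 4, 6}
Tree: B1–B2, B2–B3, B3–B4, B4–B5
Every bag has size at most 3, so the width is 3 − 1 = 2 and tw(G) ≤ 2. Since 4–2–5–0–1–3–6–4 is a cycle in G, G is not acyclic. Forests are exactly the graphs of treewidth ≤ 1, so tw(G) ≥ 2. Hence tw(G) = 2 exactly.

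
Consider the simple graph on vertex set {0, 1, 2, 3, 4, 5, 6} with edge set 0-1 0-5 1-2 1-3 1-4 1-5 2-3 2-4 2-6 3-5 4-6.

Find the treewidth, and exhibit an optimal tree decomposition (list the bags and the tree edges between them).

Treewidth 2.
One such decomposition:
Bags: B1 = {1, 2, 4}  B2 = {2, 4, 6}  B3 = {1, 2, 3}  B4 = {1, 3, 5}  B5 = {0, 1, 5}
Tree: B1–B2, B1–B3, B3–B4, B4–B5

The largest bag has 3 vertices, giving width 2; this decomposition certifies tw(G) ≤ 2. For the lower bound, the 3 vertices {0, 1, 5} are pairwise adjacent, and any tree decomposition puts a clique entirely inside one bag — forcing width ≥ 2. Therefore the treewidth is 2.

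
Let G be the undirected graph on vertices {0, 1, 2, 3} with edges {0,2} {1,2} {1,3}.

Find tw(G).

1

A width-1 tree decomposition is:
Bags: B1 = {1, 3}  B2 = {1, 2}  B3 = {0, 2}
Tree: B1–B2, B2–B3
Every bag has size at most 2, so the width is 2 − 1 = 1 and tw(G) ≤ 1. Any graph with an edge has treewidth ≥ 1, and G has the edge 1–3. The upper and lower bounds meet at 1, so that is the treewidth.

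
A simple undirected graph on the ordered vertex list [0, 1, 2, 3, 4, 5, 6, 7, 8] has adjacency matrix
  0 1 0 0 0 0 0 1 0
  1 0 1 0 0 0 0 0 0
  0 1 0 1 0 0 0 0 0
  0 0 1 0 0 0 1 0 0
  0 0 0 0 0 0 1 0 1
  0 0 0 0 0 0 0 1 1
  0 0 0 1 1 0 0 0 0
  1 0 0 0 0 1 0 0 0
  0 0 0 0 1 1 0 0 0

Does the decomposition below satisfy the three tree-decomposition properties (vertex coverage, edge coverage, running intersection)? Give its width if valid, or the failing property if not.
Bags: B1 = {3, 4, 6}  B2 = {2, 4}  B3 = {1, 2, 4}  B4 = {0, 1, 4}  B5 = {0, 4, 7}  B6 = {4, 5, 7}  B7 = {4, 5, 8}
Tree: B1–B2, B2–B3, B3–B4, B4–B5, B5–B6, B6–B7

No — edge (3,2) lies in no bag.

A tree decomposition must satisfy three properties: every vertex lies in some bag; for every edge, both endpoints lie together in some bag; and for every vertex, the bags containing it form a connected subtree. Here edge (3,2) lies in no bag, so the decomposition is invalid.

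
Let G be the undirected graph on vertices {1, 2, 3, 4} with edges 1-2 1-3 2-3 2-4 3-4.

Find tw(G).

A width-2 tree decomposition is:
Bags: B1 = {2, 3, 4}  B2 = {1, 2, 3}
Tree: B1–B2
Every bag has size at most 3, so the width is 3 − 1 = 2 and tw(G) ≤ 2. Conversely, {1, 2, 3} is a clique of size 3, and the vertices of any clique must share a bag in every tree decomposition; so some bag has ≥ 3 vertices and tw(G) ≥ 2. Hence tw(G) = 2 exactly.

2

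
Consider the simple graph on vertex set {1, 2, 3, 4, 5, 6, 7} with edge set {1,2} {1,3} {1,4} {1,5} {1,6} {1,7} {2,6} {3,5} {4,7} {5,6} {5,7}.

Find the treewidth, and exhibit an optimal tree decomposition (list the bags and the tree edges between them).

Treewidth 2.
One such decomposition:
Bags: B1 = {1, 3, 5}  B2 = {1, 5, 6}  B3 = {1, 2, 6}  B4 = {1, 5, 7}  B5 = {1, 4, 7}
Tree: B1–B2, B2–B3, B1–B4, B4–B5

The largest bag has 3 vertices, giving width 2; this decomposition certifies tw(G) ≤ 2. On the other hand G contains the 3-clique {1, 2, 6}. A clique must lie in a single bag of any decomposition, so no decomposition can have width below 2. The upper and lower bounds meet at 2, so that is the treewidth.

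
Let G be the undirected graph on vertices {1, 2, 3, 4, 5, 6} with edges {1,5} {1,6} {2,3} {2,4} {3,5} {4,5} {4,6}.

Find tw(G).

A width-2 tree decomposition is:
Bags: B1 = {2, 3, 4}  B2 = {3, 4, 5}  B3 = {4, 5, 6}  B4 = {1, 5, 6}
Tree: B1–B2, B2–B3, B3–B4
Each bag holds 3 vertices, so the decomposition has width 2, which upper-bounds the treewidth. For the lower bound, G contains the cycle 2–3–5–4–2, so G is not a forest; only forests have treewidth ≤ 1, hence tw(G) ≥ 2. Therefore the treewidth is 2.

2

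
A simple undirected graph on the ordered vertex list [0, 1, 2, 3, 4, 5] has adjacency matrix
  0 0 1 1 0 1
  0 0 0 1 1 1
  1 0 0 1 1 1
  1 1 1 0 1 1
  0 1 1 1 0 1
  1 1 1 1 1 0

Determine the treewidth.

A width-3 tree decomposition is:
Bags: B1 = {0, 2, 3, 5}  B2 = {2, 3, 4, 5}  B3 = {1, 3, 4, 5}
Tree: B1–B2, B2–B3
Each bag holds 4 vertices, so the decomposition has width 3, which upper-bounds the treewidth. Conversely, {1, 3, 4, 5} is a clique of size 4, and the vertices of any clique must share a bag in every tree decomposition; so some bag has ≥ 4 vertices and tw(G) ≥ 3. Hence tw(G) = 3 exactly.

3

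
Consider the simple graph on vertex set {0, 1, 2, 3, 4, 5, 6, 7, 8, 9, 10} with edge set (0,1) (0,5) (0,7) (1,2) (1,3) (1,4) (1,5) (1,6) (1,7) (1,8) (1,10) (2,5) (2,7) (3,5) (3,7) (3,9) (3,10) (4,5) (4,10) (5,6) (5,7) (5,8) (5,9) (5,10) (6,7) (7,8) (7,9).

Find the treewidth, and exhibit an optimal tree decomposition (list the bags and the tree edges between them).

Every bag has size at most 4, so the width is 4 − 1 = 3 and tw(G) ≤ 3. On the other hand G contains the 4-clique {1, 3, 5, 10}. A clique must lie in a single bag of any decomposition, so no decomposition can have width below 3. Therefore the treewidth is 3.

Treewidth 3.
Bags: B1 = {1, 3, 5, 7}  B2 = {0, 1, 5, 7}  B3 = {3, 5, 7, 9}  B4 = {1, 5, 7, 8}  B5 = {1, 3, 5, 10}  B6 = {1, 5, 6, 7}  B7 = {1, 2, 5, 7}  B8 = {1, 4, 5, 10}
Tree: B1–B2, B1–B3, B1–B4, B1–B5, B2–B6, B1–B7, B5–B8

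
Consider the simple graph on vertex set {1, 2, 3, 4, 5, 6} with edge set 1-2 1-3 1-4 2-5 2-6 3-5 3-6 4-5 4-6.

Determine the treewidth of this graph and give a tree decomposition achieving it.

Treewidth 3.
One such decomposition:
Bags: B1 = {1, 3, 5, 6}  B2 = {1, 4, 5, 6}  B3 = {1, 2, 5, 6}
Tree: B1–B2, B2–B3

The largest bag has 4 vertices, giving width 3; this decomposition certifies tw(G) ≤ 3. For the lower bound: the 4 vertex sets {1,3}, {4,6}, {5}, {2} are disjoint, each induces a connected subgraph, and every pair is joined by at least one edge of G. Contracting each set to a single vertex therefore yields K_{4} as a minor, and since treewidth is minor-monotone, tw(G) ≥ tw(K_{4}) = 3. Hence tw(G) = 3 exactly.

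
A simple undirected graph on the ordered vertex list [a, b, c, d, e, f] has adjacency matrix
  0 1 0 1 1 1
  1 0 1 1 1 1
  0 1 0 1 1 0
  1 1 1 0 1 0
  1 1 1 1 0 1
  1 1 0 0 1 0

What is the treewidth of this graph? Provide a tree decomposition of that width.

The largest bag has 4 vertices, giving width 3; this decomposition certifies tw(G) ≤ 3. For the lower bound, the 4 vertices {b, c, d, e} are pairwise adjacent, and any tree decomposition puts a clique entirely inside one bag — forcing width ≥ 3. The upper and lower bounds meet at 3, so that is the treewidth.

Treewidth 3.
Bags: B1 = {b, c, d, e}  B2 = {a, b, d, e}  B3 = {a, b, e, f}
Tree: B1–B2, B2–B3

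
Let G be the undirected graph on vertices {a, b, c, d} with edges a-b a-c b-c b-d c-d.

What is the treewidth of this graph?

2

A width-2 tree decomposition is:
Bags: B1 = {a, b, c}  B2 = {b, c, d}
Tree: B1–B2
Every bag has size at most 3, so the width is 3 − 1 = 2 and tw(G) ≤ 2. For the lower bound, the 3 vertices {b, c, d} are pairwise adjacent, and any tree decomposition puts a clique entirely inside one bag — forcing width ≥ 2. Combining the bounds, tw(G) = 2.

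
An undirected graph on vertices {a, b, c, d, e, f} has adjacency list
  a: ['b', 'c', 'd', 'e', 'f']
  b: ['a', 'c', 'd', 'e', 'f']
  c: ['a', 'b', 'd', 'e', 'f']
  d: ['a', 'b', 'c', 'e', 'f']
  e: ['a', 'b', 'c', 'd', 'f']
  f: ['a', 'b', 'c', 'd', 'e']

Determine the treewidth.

5

A width-5 tree decomposition is:
Bags: B1 = {a, b, c, d, e, f}
Tree: (single bag)
A single bag containing all 6 vertices is trivially a valid decomposition of width 5. On the other hand G contains the 6-clique {a, b, c, d, e, f}. A clique must lie in a single bag of any decomposition, so no decomposition can have width below 5. Hence tw(G) = 5 exactly.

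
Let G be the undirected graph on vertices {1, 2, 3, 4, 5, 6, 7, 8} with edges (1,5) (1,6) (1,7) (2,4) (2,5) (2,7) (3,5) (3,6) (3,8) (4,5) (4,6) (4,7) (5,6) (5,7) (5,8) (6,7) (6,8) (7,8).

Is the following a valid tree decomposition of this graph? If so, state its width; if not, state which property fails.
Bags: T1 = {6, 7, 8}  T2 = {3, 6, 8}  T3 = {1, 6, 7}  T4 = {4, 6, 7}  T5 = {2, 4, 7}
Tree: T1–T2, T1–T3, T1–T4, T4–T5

A tree decomposition must satisfy three properties: every vertex lies in some bag; for every edge, both endpoints lie together in some bag; and for every vertex, the bags containing it form a connected subtree. Here vertex 5 appears in no bag, so the decomposition is invalid.

No — vertex 5 appears in no bag.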